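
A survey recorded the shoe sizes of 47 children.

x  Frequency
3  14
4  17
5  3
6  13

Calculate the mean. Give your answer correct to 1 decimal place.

4.3

Values: 3, 4, 5, 6
Σfx = 14×3 + 17×4 + 3×5 + 13×6 = 203
n = Σf = 47
Mean = 203 / 47 = 4.3191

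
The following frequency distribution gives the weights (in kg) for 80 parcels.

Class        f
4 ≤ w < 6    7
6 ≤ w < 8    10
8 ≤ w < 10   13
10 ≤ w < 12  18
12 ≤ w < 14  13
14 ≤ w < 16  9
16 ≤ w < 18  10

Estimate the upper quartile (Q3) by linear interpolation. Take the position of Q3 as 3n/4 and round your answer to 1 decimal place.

Cumulative frequencies: 7, 17, 30, 48, 61, 70, 80
n = 80; position = 3n/4 = 60.
This falls in the class 12 ≤ w < 14: L = 12, F = 48, f = 13, h = 2.
Upper quartile ≈ 12 + ((60 − 48) / 13) × 2 = 13.8462

13.8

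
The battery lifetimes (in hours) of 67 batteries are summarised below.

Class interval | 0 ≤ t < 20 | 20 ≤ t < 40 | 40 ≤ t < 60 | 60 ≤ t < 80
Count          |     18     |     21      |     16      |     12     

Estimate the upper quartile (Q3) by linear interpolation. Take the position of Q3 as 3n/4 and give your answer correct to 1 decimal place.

54.1

Cumulative frequencies: 18, 39, 55, 67
n = 67; position = 3n/4 = 50.25.
This falls in the class 40 ≤ t < 60: L = 40, F = 39, f = 16, h = 20.
Upper quartile ≈ 40 + ((50.25 − 39) / 16) × 20 = 54.0625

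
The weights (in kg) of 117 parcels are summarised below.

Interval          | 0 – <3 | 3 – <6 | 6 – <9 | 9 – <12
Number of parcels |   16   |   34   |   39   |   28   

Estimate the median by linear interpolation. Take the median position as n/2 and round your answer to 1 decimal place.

Cumulative frequencies: 16, 50, 89, 117
n = 117; position = n/2 = 58.5.
This falls in the class 6 – <9: L = 6, F = 50, f = 39, h = 3.
Median ≈ 6 + ((58.5 − 50) / 39) × 3 = 6.6538

6.7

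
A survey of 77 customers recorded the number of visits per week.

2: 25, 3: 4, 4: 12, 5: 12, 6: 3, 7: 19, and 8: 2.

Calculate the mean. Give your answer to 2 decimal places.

4.38

Values: 2, 3, 4, 5, 6, 7, 8
Σfx = 25×2 + 4×3 + 12×4 + 12×5 + 3×6 + 19×7 + 2×8 = 337
n = Σf = 77
Mean = 337 / 77 = 4.3766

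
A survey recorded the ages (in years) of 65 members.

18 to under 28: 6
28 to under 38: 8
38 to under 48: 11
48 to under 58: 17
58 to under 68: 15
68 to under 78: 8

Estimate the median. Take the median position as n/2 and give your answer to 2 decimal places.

Cumulative frequencies: 6, 14, 25, 42, 57, 65
n = 65; position = n/2 = 32.5.
This falls in the class 48 to under 58: L = 48, F = 25, f = 17, h = 10.
Median ≈ 48 + ((32.5 − 25) / 17) × 10 = 52.4118

52.41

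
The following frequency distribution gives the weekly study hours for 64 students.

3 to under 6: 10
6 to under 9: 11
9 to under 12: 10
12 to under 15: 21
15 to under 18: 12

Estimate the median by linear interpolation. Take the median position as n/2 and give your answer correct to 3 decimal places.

Cumulative frequencies: 10, 21, 31, 52, 64
n = 64; position = n/2 = 32.
This falls in the class 12 to under 15: L = 12, F = 31, f = 21, h = 3.
Median ≈ 12 + ((32 − 31) / 21) × 3 = 12.1429

12.143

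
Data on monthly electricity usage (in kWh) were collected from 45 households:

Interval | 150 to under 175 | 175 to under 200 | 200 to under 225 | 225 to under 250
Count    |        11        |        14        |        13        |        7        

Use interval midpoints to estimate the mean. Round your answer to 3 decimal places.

Midpoints: 162.5, 187.5, 212.5, 237.5
Σfm = 11×162.5 + 14×187.5 + 13×212.5 + 7×237.5 = 8837.5
n = Σf = 45
Mean = 8837.5 / 45 = 196.3889

196.389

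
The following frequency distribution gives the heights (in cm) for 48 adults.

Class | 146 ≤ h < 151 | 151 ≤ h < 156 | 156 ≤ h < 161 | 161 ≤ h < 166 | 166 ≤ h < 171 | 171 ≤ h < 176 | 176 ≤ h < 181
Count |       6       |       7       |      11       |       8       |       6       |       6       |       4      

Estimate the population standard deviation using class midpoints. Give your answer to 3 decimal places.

Midpoints: 148.5, 153.5, 158.5, 163.5, 168.5, 173.5, 178.5
n = 48, Σfm = 7783, mean = 162.1458
Σfm² = 1265868
Σf(m − x̄)² = Σfm² − (Σfm)²/n = 1265868 − 7783²/48 = 3886.9792
Population variance = 3886.9792 / 48 = 80.9787
Standard deviation = √80.9787 = 8.9988

8.999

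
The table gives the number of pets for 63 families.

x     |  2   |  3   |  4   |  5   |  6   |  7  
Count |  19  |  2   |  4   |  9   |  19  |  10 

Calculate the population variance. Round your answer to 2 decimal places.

Values: 2, 3, 4, 5, 6, 7
n = 63, Σfx = 289, mean = 4.5873
Σfx² = 1557
Σf(x − x̄)² = Σfx² − (Σfx)²/n = 1557 − 289²/63 = 231.2698
Population variance = 231.2698 / 63 = 3.6709

3.67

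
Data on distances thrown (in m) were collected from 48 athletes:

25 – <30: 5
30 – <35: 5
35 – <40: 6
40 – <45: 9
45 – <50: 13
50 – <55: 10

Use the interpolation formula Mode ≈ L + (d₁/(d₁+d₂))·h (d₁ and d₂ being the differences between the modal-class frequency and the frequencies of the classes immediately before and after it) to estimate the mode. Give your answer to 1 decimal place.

47.9

Modal class: 45 – <50 (highest frequency 13).
d₁ = 13 − 9 = 4, d₂ = 13 − 10 = 3
Mode ≈ 45 + (4/(4+3)) × 5 = 45 + 2.8571 = 47.8571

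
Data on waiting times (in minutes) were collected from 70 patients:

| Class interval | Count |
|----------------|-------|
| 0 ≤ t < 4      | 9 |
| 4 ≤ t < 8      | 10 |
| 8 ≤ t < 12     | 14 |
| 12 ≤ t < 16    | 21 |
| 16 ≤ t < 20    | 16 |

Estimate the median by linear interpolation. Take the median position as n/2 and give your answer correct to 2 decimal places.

12.38

Cumulative frequencies: 9, 19, 33, 54, 70
n = 70; position = n/2 = 35.
This falls in the class 12 ≤ t < 16: L = 12, F = 33, f = 21, h = 4.
Median ≈ 12 + ((35 − 33) / 21) × 4 = 12.3810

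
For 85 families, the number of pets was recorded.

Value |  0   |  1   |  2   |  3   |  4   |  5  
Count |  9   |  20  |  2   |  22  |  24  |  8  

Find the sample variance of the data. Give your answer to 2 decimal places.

2.49

Values: 0, 1, 2, 3, 4, 5
n = 85, Σfx = 226, mean = 2.6588
Σfx² = 810
Σf(x − x̄)² = Σfx² − (Σfx)²/n = 810 − 226²/85 = 209.1059
Sample variance = 209.1059 / 84 = 2.4894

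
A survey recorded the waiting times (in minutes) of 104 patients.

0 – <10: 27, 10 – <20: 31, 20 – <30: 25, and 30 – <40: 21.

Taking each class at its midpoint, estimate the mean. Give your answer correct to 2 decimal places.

18.85

Midpoints: 5, 15, 25, 35
Σfm = 27×5 + 31×15 + 25×25 + 21×35 = 1960
n = Σf = 104
Mean = 1960 / 104 = 18.8462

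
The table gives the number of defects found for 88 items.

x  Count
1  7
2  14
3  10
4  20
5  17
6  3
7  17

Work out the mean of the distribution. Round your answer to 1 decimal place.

Values: 1, 2, 3, 4, 5, 6, 7
Σfx = 7×1 + 14×2 + 10×3 + 20×4 + 17×5 + 3×6 + 17×7 = 367
n = Σf = 88
Mean = 367 / 88 = 4.1705

4.2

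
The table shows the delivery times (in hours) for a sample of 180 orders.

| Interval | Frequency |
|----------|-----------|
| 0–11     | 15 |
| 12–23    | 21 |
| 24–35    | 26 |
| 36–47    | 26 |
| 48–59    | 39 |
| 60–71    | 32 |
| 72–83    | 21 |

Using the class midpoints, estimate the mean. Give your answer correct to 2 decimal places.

Midpoints: 5.5, 17.5, 29.5, 41.5, 53.5, 65.5, 77.5
Σfm = 15×5.5 + 21×17.5 + 26×29.5 + 26×41.5 + 39×53.5 + 32×65.5 + 21×77.5 = 8106
n = Σf = 180
Mean = 8106 / 180 = 45.0333

45.03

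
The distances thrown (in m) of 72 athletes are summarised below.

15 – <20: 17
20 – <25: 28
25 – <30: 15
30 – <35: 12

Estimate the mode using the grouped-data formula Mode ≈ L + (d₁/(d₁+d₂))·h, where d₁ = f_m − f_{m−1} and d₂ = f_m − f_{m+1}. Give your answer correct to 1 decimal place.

Modal class: 20 – <25 (highest frequency 28).
d₁ = 28 − 17 = 11, d₂ = 28 − 15 = 13
Mode ≈ 20 + (11/(11+13)) × 5 = 20 + 2.2917 = 22.2917

22.3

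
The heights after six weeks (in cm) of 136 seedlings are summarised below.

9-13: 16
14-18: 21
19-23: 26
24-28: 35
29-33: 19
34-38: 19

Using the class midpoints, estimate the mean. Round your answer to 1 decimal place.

23.8

Midpoints: 11, 16, 21, 26, 31, 36
Σfm = 16×11 + 21×16 + 26×21 + 35×26 + 19×31 + 19×36 = 3241
n = Σf = 136
Mean = 3241 / 136 = 23.8309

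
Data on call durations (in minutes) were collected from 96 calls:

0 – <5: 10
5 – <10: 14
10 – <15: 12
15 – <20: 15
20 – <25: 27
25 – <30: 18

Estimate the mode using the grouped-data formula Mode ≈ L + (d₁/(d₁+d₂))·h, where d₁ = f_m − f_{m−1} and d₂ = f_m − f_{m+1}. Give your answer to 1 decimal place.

Modal class: 20 – <25 (highest frequency 27).
d₁ = 27 − 15 = 12, d₂ = 27 − 18 = 9
Mode ≈ 20 + (12/(12+9)) × 5 = 20 + 2.8571 = 22.8571

22.9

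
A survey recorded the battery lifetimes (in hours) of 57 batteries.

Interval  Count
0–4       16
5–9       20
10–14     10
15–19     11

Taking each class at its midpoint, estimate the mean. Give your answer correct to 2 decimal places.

8.40

Midpoints: 2, 7, 12, 17
Σfm = 16×2 + 20×7 + 10×12 + 11×17 = 479
n = Σf = 57
Mean = 479 / 57 = 8.4035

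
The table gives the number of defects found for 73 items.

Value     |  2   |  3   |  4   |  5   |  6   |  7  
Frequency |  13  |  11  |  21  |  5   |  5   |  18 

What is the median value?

4

Cumulative frequencies: 13, 24, 45, 50, 55, 73
n = 73, so the median is the value in position (n+1)/2 = 37.
Position 37 falls at value 4.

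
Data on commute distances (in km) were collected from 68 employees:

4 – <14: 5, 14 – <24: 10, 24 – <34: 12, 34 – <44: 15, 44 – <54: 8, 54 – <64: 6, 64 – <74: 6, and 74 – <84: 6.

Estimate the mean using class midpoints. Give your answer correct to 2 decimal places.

41.21

Midpoints: 9, 19, 29, 39, 49, 59, 69, 79
Σfm = 5×9 + 10×19 + 12×29 + 15×39 + 8×49 + 6×59 + 6×69 + 6×79 = 2802
n = Σf = 68
Mean = 2802 / 68 = 41.2059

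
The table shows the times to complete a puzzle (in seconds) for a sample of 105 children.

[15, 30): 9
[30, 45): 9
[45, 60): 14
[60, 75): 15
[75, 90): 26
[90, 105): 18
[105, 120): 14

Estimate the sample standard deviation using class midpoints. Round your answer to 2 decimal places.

Midpoints: 22.5, 37.5, 52.5, 67.5, 82.5, 97.5, 112.5
n = 105, Σfm = 7762.5, mean = 73.9286
Σfm² = 649406.25
Σf(m − x̄)² = Σfm² − (Σfm)²/n = 649406.25 − 7762.5²/105 = 75535.7143
Sample variance = 75535.7143 / 104 = 726.3049
Standard deviation = √726.3049 = 26.9500

26.95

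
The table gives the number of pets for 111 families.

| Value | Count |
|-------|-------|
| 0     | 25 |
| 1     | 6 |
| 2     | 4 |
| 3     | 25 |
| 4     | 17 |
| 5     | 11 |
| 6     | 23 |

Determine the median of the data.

3

Cumulative frequencies: 25, 31, 35, 60, 77, 88, 111
n = 111, so the median is the value in position (n+1)/2 = 56.
Position 56 falls at value 3.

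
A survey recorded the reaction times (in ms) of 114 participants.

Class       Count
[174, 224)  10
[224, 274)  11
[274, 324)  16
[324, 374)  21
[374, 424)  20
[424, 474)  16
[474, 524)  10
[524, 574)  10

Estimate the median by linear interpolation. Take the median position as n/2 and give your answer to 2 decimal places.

371.62

Cumulative frequencies: 10, 21, 37, 58, 78, 94, 104, 114
n = 114; position = n/2 = 57.
This falls in the class [324, 374): L = 324, F = 37, f = 21, h = 50.
Median ≈ 324 + ((57 − 37) / 21) × 50 = 371.6190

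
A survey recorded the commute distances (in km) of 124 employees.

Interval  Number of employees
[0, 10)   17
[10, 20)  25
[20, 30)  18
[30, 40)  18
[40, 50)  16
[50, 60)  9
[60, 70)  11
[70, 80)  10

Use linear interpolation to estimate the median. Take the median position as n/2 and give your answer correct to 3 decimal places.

31.111

Cumulative frequencies: 17, 42, 60, 78, 94, 103, 114, 124
n = 124; position = n/2 = 62.
This falls in the class [30, 40): L = 30, F = 60, f = 18, h = 10.
Median ≈ 30 + ((62 − 60) / 18) × 10 = 31.1111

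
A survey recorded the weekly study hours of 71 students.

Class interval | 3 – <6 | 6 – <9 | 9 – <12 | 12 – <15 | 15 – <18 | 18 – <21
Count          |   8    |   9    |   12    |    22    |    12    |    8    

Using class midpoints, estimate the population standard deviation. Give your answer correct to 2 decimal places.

4.43

Midpoints: 4.5, 7.5, 10.5, 13.5, 16.5, 19.5
n = 71, Σfm = 880.5, mean = 12.4014
Σfm² = 12309.75
Σf(m − x̄)² = Σfm² − (Σfm)²/n = 12309.75 − 880.5²/71 = 1390.3099
Population variance = 1390.3099 / 71 = 19.5818
Standard deviation = √19.5818 = 4.4251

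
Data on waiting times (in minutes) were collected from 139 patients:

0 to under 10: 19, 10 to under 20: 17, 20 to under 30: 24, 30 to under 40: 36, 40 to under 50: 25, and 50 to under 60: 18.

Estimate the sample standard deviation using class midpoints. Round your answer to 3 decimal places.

15.674

Midpoints: 5, 15, 25, 35, 45, 55
n = 139, Σfm = 4325, mean = 31.1151
Σfm² = 168475
Σf(m − x̄)² = Σfm² − (Σfm)²/n = 168475 − 4325²/139 = 33902.1583
Sample variance = 33902.1583 / 138 = 245.6678
Standard deviation = √245.6678 = 15.6738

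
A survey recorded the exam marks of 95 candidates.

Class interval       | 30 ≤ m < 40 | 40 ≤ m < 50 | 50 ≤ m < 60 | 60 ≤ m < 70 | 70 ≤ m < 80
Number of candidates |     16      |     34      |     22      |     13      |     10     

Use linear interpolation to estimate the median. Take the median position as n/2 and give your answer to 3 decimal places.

Cumulative frequencies: 16, 50, 72, 85, 95
n = 95; position = n/2 = 47.5.
This falls in the class 40 ≤ m < 50: L = 40, F = 16, f = 34, h = 10.
Median ≈ 40 + ((47.5 − 16) / 34) × 10 = 49.2647

49.265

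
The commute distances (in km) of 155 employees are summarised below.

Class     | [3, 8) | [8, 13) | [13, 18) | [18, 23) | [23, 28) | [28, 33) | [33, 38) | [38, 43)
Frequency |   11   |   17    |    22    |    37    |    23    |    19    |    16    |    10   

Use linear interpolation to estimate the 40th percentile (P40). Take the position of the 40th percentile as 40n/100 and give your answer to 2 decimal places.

19.62

Cumulative frequencies: 11, 28, 50, 87, 110, 129, 145, 155
n = 155; position = 40n/100 = 62.
This falls in the class [18, 23): L = 18, F = 50, f = 37, h = 5.
40th percentile ≈ 18 + ((62 − 50) / 37) × 5 = 19.6216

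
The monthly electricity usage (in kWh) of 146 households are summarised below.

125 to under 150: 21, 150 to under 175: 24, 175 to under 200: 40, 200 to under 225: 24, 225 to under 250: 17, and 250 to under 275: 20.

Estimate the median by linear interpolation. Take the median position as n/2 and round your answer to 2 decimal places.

Cumulative frequencies: 21, 45, 85, 109, 126, 146
n = 146; position = n/2 = 73.
This falls in the class 175 to under 200: L = 175, F = 45, f = 40, h = 25.
Median ≈ 175 + ((73 − 45) / 40) × 25 = 192.5000

192.50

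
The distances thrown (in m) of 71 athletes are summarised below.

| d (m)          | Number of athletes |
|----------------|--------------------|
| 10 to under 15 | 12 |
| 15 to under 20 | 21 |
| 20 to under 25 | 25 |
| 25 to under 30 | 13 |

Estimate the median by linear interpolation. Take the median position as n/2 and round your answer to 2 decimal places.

20.50

Cumulative frequencies: 12, 33, 58, 71
n = 71; position = n/2 = 35.5.
This falls in the class 20 to under 25: L = 20, F = 33, f = 25, h = 5.
Median ≈ 20 + ((35.5 − 33) / 25) × 5 = 20.5000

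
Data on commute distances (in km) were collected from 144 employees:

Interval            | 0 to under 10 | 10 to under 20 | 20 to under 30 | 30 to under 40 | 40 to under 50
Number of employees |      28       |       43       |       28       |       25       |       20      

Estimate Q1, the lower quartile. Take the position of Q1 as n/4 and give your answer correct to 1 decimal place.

11.9

Cumulative frequencies: 28, 71, 99, 124, 144
n = 144; position = n/4 = 36.
This falls in the class 10 to under 20: L = 10, F = 28, f = 43, h = 10.
Lower quartile ≈ 10 + ((36 − 28) / 43) × 10 = 11.8605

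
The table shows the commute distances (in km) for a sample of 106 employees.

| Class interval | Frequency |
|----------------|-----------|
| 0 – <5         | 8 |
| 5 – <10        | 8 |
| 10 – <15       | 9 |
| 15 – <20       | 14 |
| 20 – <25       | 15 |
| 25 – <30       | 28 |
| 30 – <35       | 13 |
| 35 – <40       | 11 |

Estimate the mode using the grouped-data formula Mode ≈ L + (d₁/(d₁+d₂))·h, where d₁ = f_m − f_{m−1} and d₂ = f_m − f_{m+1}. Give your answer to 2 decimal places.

27.32

Modal class: 25 – <30 (highest frequency 28).
d₁ = 28 − 15 = 13, d₂ = 28 − 13 = 15
Mode ≈ 25 + (13/(13+15)) × 5 = 25 + 2.3214 = 27.3214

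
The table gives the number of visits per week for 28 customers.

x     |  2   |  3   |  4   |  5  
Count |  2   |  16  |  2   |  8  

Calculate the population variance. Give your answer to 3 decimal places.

0.959

Values: 2, 3, 4, 5
n = 28, Σfx = 100, mean = 3.5714
Σfx² = 384
Σf(x − x̄)² = Σfx² − (Σfx)²/n = 384 − 100²/28 = 26.8571
Population variance = 26.8571 / 28 = 0.9592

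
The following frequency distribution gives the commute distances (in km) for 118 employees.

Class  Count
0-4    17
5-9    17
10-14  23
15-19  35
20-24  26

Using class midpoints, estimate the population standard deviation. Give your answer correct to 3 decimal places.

Midpoints: 2, 7, 12, 17, 22
n = 118, Σfm = 1596, mean = 13.5254
Σfm² = 26912
Σf(m − x̄)² = Σfm² − (Σfm)²/n = 26912 − 1596²/118 = 5325.4237
Population variance = 5325.4237 / 118 = 45.1307
Standard deviation = √45.1307 = 6.7179

6.718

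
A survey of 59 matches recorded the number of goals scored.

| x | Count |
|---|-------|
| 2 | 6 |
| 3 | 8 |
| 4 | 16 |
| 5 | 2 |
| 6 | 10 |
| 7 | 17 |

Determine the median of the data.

4

Cumulative frequencies: 6, 14, 30, 32, 42, 59
n = 59, so the median is the value in position (n+1)/2 = 30.
Position 30 falls at value 4.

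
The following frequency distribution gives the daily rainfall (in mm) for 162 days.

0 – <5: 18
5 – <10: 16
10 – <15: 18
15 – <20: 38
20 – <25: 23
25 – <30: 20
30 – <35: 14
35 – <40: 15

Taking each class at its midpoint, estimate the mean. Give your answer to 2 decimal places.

19.38

Midpoints: 2.5, 7.5, 12.5, 17.5, 22.5, 27.5, 32.5, 37.5
Σfm = 18×2.5 + 16×7.5 + 18×12.5 + 38×17.5 + 23×22.5 + 20×27.5 + 14×32.5 + 15×37.5 = 3140
n = Σf = 162
Mean = 3140 / 162 = 19.3827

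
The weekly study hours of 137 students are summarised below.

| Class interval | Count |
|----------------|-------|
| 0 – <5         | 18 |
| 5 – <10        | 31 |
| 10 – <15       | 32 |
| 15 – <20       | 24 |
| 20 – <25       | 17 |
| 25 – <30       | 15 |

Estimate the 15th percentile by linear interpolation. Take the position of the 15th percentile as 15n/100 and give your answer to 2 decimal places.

5.41

Cumulative frequencies: 18, 49, 81, 105, 122, 137
n = 137; position = 15n/100 = 20.55.
This falls in the class 5 – <10: L = 5, F = 18, f = 31, h = 5.
15th percentile ≈ 5 + ((20.55 − 18) / 31) × 5 = 5.4113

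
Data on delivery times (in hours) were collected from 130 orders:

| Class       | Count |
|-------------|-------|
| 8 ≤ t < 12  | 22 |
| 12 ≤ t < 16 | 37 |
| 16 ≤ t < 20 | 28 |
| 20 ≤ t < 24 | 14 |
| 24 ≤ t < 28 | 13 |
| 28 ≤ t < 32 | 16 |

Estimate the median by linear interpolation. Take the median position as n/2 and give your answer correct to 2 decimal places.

16.86

Cumulative frequencies: 22, 59, 87, 101, 114, 130
n = 130; position = n/2 = 65.
This falls in the class 16 ≤ t < 20: L = 16, F = 59, f = 28, h = 4.
Median ≈ 16 + ((65 − 59) / 28) × 4 = 16.8571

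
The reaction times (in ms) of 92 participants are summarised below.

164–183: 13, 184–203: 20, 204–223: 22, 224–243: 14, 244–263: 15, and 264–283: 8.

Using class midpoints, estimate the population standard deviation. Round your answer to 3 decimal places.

30.413

Midpoints: 173.5, 193.5, 213.5, 233.5, 253.5, 273.5
n = 92, Σfm = 20082, mean = 218.2826
Σfm² = 4468647
Σf(m − x̄)² = Σfm² − (Σfm)²/n = 4468647 − 20082²/92 = 85095.6522
Population variance = 85095.6522 / 92 = 924.9527
Standard deviation = √924.9527 = 30.4130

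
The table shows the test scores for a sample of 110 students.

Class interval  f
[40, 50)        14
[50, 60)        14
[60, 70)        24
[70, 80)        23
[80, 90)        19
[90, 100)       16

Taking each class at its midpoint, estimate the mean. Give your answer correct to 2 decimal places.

71.09

Midpoints: 45, 55, 65, 75, 85, 95
Σfm = 14×45 + 14×55 + 24×65 + 23×75 + 19×85 + 16×95 = 7820
n = Σf = 110
Mean = 7820 / 110 = 71.0909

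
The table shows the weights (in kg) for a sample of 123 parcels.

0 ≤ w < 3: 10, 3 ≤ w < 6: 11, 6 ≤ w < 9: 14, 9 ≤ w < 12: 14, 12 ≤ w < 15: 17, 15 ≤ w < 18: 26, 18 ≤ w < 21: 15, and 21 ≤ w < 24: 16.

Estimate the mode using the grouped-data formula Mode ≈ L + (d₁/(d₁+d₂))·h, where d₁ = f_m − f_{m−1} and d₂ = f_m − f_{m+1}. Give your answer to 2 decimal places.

16.35

Modal class: 15 ≤ w < 18 (highest frequency 26).
d₁ = 26 − 17 = 9, d₂ = 26 − 15 = 11
Mode ≈ 15 + (9/(9+11)) × 3 = 15 + 1.3500 = 16.3500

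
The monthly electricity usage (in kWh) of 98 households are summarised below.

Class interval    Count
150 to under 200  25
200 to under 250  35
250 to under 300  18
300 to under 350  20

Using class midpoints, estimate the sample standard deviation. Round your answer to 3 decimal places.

53.700

Midpoints: 175, 225, 275, 325
n = 98, Σfm = 23700, mean = 241.8367
Σfm² = 6011250
Σf(m − x̄)² = Σfm² − (Σfm)²/n = 6011250 − 23700²/98 = 279719.3878
Sample variance = 279719.3878 / 97 = 2883.7050
Standard deviation = √2883.7050 = 53.7001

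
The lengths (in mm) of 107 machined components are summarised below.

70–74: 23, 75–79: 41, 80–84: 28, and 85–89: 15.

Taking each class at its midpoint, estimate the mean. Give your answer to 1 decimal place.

Midpoints: 72, 77, 82, 87
Σfm = 23×72 + 41×77 + 28×82 + 15×87 = 8414
n = Σf = 107
Mean = 8414 / 107 = 78.6355

78.6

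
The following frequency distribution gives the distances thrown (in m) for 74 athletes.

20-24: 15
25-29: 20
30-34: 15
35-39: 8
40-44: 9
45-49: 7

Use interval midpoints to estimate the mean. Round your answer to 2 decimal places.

Midpoints: 22, 27, 32, 37, 42, 47
Σfm = 15×22 + 20×27 + 15×32 + 8×37 + 9×42 + 7×47 = 2353
n = Σf = 74
Mean = 2353 / 74 = 31.7973

31.80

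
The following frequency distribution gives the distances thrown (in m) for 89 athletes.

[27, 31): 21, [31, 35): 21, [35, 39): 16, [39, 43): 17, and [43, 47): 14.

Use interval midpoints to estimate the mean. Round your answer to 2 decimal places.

Midpoints: 29, 33, 37, 41, 45
Σfm = 21×29 + 21×33 + 16×37 + 17×41 + 14×45 = 3221
n = Σf = 89
Mean = 3221 / 89 = 36.1910

36.19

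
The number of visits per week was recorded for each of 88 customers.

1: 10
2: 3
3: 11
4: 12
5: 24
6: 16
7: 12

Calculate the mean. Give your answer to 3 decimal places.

4.511

Values: 1, 2, 3, 4, 5, 6, 7
Σfx = 10×1 + 3×2 + 11×3 + 12×4 + 24×5 + 16×6 + 12×7 = 397
n = Σf = 88
Mean = 397 / 88 = 4.5114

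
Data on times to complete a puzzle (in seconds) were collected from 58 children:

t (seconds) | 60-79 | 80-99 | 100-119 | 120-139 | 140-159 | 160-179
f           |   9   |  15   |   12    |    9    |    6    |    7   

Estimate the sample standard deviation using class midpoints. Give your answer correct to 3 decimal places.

Midpoints: 69.5, 89.5, 109.5, 129.5, 149.5, 169.5
n = 58, Σfm = 6531, mean = 112.6034
Σfm² = 793654.5
Σf(m − x̄)² = Σfm² − (Σfm)²/n = 793654.5 − 6531²/58 = 58241.3793
Sample variance = 58241.3793 / 57 = 1021.7786
Standard deviation = √1021.7786 = 31.9653

31.965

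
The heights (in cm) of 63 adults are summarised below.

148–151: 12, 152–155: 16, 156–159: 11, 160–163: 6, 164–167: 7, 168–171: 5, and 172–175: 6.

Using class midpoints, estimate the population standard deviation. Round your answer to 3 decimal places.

7.697

Midpoints: 149.5, 153.5, 157.5, 161.5, 165.5, 169.5, 173.5
n = 63, Σfm = 9998.5, mean = 158.7063
Σfm² = 1590557.75
Σf(m − x̄)² = Σfm² − (Σfm)²/n = 1590557.75 − 9998.5²/63 = 3732.3175
Population variance = 3732.3175 / 63 = 59.2431
Standard deviation = √59.2431 = 7.6970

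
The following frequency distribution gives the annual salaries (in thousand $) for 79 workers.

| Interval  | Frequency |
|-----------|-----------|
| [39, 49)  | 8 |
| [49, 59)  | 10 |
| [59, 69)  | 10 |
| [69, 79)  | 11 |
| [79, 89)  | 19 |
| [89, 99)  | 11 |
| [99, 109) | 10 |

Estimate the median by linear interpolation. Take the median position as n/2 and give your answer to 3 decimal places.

Cumulative frequencies: 8, 18, 28, 39, 58, 69, 79
n = 79; position = n/2 = 39.5.
This falls in the class [79, 89): L = 79, F = 39, f = 19, h = 10.
Median ≈ 79 + ((39.5 − 39) / 19) × 10 = 79.2632

79.263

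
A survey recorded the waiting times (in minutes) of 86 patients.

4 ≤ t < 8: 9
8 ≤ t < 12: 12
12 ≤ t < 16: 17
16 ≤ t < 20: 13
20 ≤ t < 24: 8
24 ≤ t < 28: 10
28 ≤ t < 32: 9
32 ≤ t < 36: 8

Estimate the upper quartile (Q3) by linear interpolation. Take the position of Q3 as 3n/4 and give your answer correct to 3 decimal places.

26.200

Cumulative frequencies: 9, 21, 38, 51, 59, 69, 78, 86
n = 86; position = 3n/4 = 64.5.
This falls in the class 24 ≤ t < 28: L = 24, F = 59, f = 10, h = 4.
Upper quartile ≈ 24 + ((64.5 − 59) / 10) × 4 = 26.2000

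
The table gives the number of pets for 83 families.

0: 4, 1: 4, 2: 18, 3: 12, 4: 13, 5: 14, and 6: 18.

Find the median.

4

Cumulative frequencies: 4, 8, 26, 38, 51, 65, 83
n = 83, so the median is the value in position (n+1)/2 = 42.
Position 42 falls at value 4.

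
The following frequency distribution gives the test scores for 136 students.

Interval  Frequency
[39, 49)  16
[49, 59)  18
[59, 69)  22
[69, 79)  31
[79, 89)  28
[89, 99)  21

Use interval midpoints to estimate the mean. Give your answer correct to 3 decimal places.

71.353

Midpoints: 44, 54, 64, 74, 84, 94
Σfm = 16×44 + 18×54 + 22×64 + 31×74 + 28×84 + 21×94 = 9704
n = Σf = 136
Mean = 9704 / 136 = 71.3529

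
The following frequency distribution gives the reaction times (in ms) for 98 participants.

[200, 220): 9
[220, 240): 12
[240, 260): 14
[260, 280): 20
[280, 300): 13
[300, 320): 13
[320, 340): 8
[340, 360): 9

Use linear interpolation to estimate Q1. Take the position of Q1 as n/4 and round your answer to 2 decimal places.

245.00

Cumulative frequencies: 9, 21, 35, 55, 68, 81, 89, 98
n = 98; position = n/4 = 24.5.
This falls in the class [240, 260): L = 240, F = 21, f = 14, h = 20.
Lower quartile ≈ 240 + ((24.5 − 21) / 14) × 20 = 245.0000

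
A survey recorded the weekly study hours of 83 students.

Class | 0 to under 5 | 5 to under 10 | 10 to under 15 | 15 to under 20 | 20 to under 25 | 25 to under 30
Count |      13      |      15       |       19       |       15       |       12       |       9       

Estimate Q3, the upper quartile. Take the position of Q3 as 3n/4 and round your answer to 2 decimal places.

20.10

Cumulative frequencies: 13, 28, 47, 62, 74, 83
n = 83; position = 3n/4 = 62.25.
This falls in the class 20 to under 25: L = 20, F = 62, f = 12, h = 5.
Upper quartile ≈ 20 + ((62.25 − 62) / 12) × 5 = 20.1042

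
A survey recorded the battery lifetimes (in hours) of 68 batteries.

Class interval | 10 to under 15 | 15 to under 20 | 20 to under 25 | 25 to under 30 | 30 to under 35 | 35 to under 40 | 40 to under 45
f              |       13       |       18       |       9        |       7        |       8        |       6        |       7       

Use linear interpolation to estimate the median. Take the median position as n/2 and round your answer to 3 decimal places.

Cumulative frequencies: 13, 31, 40, 47, 55, 61, 68
n = 68; position = n/2 = 34.
This falls in the class 20 to under 25: L = 20, F = 31, f = 9, h = 5.
Median ≈ 20 + ((34 − 31) / 9) × 5 = 21.6667

21.667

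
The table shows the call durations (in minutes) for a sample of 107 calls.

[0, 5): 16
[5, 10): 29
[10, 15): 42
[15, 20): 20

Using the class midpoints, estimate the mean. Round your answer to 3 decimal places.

10.584

Midpoints: 2.5, 7.5, 12.5, 17.5
Σfm = 16×2.5 + 29×7.5 + 42×12.5 + 20×17.5 = 1132.5
n = Σf = 107
Mean = 1132.5 / 107 = 10.5841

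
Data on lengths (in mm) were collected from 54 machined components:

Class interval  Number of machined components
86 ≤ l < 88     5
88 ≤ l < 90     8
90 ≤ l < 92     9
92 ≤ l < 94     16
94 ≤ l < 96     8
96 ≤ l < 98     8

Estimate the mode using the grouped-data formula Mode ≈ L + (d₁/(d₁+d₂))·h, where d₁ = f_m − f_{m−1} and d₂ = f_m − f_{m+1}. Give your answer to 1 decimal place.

92.9

Modal class: 92 ≤ l < 94 (highest frequency 16).
d₁ = 16 − 9 = 7, d₂ = 16 − 8 = 8
Mode ≈ 92 + (7/(7+8)) × 2 = 92 + 0.9333 = 92.9333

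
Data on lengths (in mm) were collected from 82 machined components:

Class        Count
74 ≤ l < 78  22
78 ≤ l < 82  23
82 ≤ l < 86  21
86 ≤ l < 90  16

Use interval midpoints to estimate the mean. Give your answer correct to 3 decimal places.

Midpoints: 76, 80, 84, 88
Σfm = 22×76 + 23×80 + 21×84 + 16×88 = 6684
n = Σf = 82
Mean = 6684 / 82 = 81.5122

81.512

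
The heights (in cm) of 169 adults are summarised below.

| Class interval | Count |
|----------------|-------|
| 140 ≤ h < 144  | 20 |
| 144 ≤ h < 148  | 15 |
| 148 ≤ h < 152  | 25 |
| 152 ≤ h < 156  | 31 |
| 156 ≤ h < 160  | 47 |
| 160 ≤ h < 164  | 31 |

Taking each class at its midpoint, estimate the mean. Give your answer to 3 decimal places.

Midpoints: 142, 146, 150, 154, 158, 162
Σfm = 20×142 + 15×146 + 25×150 + 31×154 + 47×158 + 31×162 = 26002
n = Σf = 169
Mean = 26002 / 169 = 153.8580

153.858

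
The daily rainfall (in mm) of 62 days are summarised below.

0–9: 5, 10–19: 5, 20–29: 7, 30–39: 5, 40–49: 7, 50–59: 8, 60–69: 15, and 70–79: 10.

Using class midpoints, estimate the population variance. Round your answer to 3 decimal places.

504.579

Midpoints: 4.5, 14.5, 24.5, 34.5, 44.5, 54.5, 64.5, 74.5
n = 62, Σfm = 2899, mean = 46.7581
Σfm² = 166835.5
Σf(m − x̄)² = Σfm² − (Σfm)²/n = 166835.5 − 2899²/62 = 31283.8710
Population variance = 31283.8710 / 62 = 504.5786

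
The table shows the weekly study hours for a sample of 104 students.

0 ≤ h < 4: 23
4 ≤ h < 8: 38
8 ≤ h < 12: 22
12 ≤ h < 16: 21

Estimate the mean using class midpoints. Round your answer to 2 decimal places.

Midpoints: 2, 6, 10, 14
Σfm = 23×2 + 38×6 + 22×10 + 21×14 = 788
n = Σf = 104
Mean = 788 / 104 = 7.5769

7.58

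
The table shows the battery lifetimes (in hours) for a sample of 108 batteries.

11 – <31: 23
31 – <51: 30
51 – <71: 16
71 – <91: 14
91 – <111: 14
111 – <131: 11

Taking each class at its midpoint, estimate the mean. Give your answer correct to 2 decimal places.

60.81

Midpoints: 21, 41, 61, 81, 101, 121
Σfm = 23×21 + 30×41 + 16×61 + 14×81 + 14×101 + 11×121 = 6568
n = Σf = 108
Mean = 6568 / 108 = 60.8148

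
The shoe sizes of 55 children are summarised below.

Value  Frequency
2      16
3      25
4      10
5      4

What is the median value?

3

Cumulative frequencies: 16, 41, 51, 55
n = 55, so the median is the value in position (n+1)/2 = 28.
Position 28 falls at value 3.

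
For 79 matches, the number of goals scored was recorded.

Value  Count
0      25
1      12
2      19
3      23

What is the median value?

2

Cumulative frequencies: 25, 37, 56, 79
n = 79, so the median is the value in position (n+1)/2 = 40.
Position 40 falls at value 2.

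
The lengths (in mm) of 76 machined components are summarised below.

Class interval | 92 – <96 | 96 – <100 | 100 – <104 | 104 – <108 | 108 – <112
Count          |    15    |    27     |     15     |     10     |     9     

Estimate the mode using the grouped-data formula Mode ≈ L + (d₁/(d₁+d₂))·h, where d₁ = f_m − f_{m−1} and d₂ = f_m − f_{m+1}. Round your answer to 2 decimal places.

Modal class: 96 – <100 (highest frequency 27).
d₁ = 27 − 15 = 12, d₂ = 27 − 15 = 12
Mode ≈ 96 + (12/(12+12)) × 4 = 96 + 2.0000 = 98.0000

98.00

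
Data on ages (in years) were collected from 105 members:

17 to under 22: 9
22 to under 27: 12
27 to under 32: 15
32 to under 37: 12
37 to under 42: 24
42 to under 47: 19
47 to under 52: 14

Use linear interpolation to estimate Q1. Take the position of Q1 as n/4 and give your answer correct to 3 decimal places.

28.750

Cumulative frequencies: 9, 21, 36, 48, 72, 91, 105
n = 105; position = n/4 = 26.25.
This falls in the class 27 to under 32: L = 27, F = 21, f = 15, h = 5.
Lower quartile ≈ 27 + ((26.25 − 21) / 15) × 5 = 28.7500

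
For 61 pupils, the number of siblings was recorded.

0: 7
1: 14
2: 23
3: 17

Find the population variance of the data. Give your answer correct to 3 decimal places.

0.935

Values: 0, 1, 2, 3
n = 61, Σfx = 111, mean = 1.8197
Σfx² = 259
Σf(x − x̄)² = Σfx² − (Σfx)²/n = 259 − 111²/61 = 57.0164
Population variance = 57.0164 / 61 = 0.9347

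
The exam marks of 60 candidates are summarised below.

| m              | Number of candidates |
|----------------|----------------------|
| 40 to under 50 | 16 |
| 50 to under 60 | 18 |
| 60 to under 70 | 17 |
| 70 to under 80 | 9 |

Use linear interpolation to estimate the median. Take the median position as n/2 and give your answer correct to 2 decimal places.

57.78

Cumulative frequencies: 16, 34, 51, 60
n = 60; position = n/2 = 30.
This falls in the class 50 to under 60: L = 50, F = 16, f = 18, h = 10.
Median ≈ 50 + ((30 − 16) / 18) × 10 = 57.7778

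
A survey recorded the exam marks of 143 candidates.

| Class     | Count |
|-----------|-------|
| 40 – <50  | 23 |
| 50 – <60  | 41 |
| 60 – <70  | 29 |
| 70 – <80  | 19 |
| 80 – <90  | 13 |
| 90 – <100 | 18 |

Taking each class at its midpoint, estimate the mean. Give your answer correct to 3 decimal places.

65.839

Midpoints: 45, 55, 65, 75, 85, 95
Σfm = 23×45 + 41×55 + 29×65 + 19×75 + 13×85 + 18×95 = 9415
n = Σf = 143
Mean = 9415 / 143 = 65.8392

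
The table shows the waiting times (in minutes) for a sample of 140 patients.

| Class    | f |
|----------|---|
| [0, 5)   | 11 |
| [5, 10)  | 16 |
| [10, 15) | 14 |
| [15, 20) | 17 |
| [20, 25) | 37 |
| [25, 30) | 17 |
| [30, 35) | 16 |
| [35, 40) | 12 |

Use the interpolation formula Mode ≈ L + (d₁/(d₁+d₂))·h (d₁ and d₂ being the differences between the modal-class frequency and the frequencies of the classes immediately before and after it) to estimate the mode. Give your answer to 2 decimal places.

Modal class: [20, 25) (highest frequency 37).
d₁ = 37 − 17 = 20, d₂ = 37 − 17 = 20
Mode ≈ 20 + (20/(20+20)) × 5 = 20 + 2.5000 = 22.5000

22.50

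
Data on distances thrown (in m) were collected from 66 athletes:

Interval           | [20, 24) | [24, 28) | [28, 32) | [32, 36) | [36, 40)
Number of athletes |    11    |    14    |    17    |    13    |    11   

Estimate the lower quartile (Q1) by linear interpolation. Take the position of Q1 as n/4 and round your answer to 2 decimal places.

Cumulative frequencies: 11, 25, 42, 55, 66
n = 66; position = n/4 = 16.5.
This falls in the class [24, 28): L = 24, F = 11, f = 14, h = 4.
Lower quartile ≈ 24 + ((16.5 − 11) / 14) × 4 = 25.5714

25.57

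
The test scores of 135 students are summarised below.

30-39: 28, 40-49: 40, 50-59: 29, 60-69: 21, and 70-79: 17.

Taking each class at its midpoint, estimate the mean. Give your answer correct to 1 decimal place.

Midpoints: 34.5, 44.5, 54.5, 64.5, 74.5
Σfm = 28×34.5 + 40×44.5 + 29×54.5 + 21×64.5 + 17×74.5 = 6947.5
n = Σf = 135
Mean = 6947.5 / 135 = 51.4630

51.5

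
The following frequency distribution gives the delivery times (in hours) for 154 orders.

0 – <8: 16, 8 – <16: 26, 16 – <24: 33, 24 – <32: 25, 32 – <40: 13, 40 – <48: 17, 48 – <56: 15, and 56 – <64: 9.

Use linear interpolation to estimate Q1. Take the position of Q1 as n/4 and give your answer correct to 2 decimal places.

14.92

Cumulative frequencies: 16, 42, 75, 100, 113, 130, 145, 154
n = 154; position = n/4 = 38.5.
This falls in the class 8 – <16: L = 8, F = 16, f = 26, h = 8.
Lower quartile ≈ 8 + ((38.5 − 16) / 26) × 8 = 14.9231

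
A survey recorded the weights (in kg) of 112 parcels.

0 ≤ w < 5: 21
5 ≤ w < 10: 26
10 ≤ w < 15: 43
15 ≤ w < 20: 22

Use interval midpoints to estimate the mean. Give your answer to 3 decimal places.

Midpoints: 2.5, 7.5, 12.5, 17.5
Σfm = 21×2.5 + 26×7.5 + 43×12.5 + 22×17.5 = 1170
n = Σf = 112
Mean = 1170 / 112 = 10.4464

10.446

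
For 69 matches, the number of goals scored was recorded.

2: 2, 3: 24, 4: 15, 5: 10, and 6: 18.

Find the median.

4

Cumulative frequencies: 2, 26, 41, 51, 69
n = 69, so the median is the value in position (n+1)/2 = 35.
Position 35 falls at value 4.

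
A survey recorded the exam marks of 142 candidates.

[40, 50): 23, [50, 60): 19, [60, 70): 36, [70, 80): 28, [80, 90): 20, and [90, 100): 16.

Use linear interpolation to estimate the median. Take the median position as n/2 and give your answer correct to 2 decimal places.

68.06

Cumulative frequencies: 23, 42, 78, 106, 126, 142
n = 142; position = n/2 = 71.
This falls in the class [60, 70): L = 60, F = 42, f = 36, h = 10.
Median ≈ 60 + ((71 − 42) / 36) × 10 = 68.0556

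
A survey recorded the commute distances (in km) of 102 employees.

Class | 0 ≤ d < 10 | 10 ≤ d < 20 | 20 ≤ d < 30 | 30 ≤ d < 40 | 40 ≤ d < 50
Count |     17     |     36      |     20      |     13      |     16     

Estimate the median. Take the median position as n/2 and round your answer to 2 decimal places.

Cumulative frequencies: 17, 53, 73, 86, 102
n = 102; position = n/2 = 51.
This falls in the class 10 ≤ d < 20: L = 10, F = 17, f = 36, h = 10.
Median ≈ 10 + ((51 − 17) / 36) × 10 = 19.4444

19.44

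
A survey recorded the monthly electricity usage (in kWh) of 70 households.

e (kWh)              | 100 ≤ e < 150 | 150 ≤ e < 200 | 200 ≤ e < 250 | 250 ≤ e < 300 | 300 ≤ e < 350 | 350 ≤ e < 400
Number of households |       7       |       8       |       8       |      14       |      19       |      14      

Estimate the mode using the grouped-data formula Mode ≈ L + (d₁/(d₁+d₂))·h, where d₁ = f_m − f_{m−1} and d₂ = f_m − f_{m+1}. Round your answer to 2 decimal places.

Modal class: 300 ≤ e < 350 (highest frequency 19).
d₁ = 19 − 14 = 5, d₂ = 19 − 14 = 5
Mode ≈ 300 + (5/(5+5)) × 50 = 300 + 25.0000 = 325.0000

325.00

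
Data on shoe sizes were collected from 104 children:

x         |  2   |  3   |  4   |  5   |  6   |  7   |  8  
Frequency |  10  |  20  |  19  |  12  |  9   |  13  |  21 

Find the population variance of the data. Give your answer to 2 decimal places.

4.21

Values: 2, 3, 4, 5, 6, 7, 8
n = 104, Σfx = 529, mean = 5.0865
Σfx² = 3129
Σf(x − x̄)² = Σfx² − (Σfx)²/n = 3129 − 529²/104 = 438.2212
Population variance = 438.2212 / 104 = 4.2137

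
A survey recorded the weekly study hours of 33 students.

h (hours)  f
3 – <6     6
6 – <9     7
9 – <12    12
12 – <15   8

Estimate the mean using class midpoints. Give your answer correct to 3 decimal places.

9.500

Midpoints: 4.5, 7.5, 10.5, 13.5
Σfm = 6×4.5 + 7×7.5 + 12×10.5 + 8×13.5 = 313.5
n = Σf = 33
Mean = 313.5 / 33 = 9.5000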